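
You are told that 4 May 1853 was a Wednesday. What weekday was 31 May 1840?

Count forward from the earlier date (May 31, 1840) to the later (May 4, 1853):
From May 31, 1840 to May 31, 1852: 12 years, of which 3 contain a Feb 29 — 9×365 + 3×366 = 4383 days.
May 1852: 31 − 31 = 0 days remain.
Then 11 full months totalling 334 days.
May 1–4, 1853: 4 days.
Residual: 338 days.
Total: 4721 days.
4721 mod 7 = 3, so 3 days before Wednesday is Sunday.

Sunday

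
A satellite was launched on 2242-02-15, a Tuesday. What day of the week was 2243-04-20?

February 15, 2242 → February 15, 2243: 365 days.
February 2243: 28 − 15 = 13 days remain (2243 is not a leap year, so February has 28 days).
Then March (31): 31 days.
April 1–20, 2243: 20 days.
Residual: 64 days.
Total: 429 days.
429 mod 7 = 2, so 2 days after Tuesday is Thursday.

Thursday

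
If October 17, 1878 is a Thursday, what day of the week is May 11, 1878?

Saturday

Count forward from the earlier date (May 11, 1878) to the later (October 17, 1878):
May 1878: 31 − 11 = 20 days remain.
Then June (30), July (31), August (31), September (30): 30 + 31 + 31 + 30 = 122 days.
October 1–17, 1878: 17 days.
Total: 20 + 122 + 17 = 159 days.
159 mod 7 = 5, so 5 days before Thursday is Saturday.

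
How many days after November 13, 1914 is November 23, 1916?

741

November 1914: 30 − 13 = 17 days remain.
Then 23 full months totalling 701 days.
November 1–23, 1916: 23 days.
Total: 17 + 701 + 23 = 741 days.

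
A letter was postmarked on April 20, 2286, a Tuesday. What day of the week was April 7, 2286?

Wednesday

Count forward from the earlier date (April 7, 2286) to the later (April 20, 2286):
Within April 2286: 20 − 7 = 13 days.
13 mod 7 = 6, so 6 days before Tuesday is Wednesday.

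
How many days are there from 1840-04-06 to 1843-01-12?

1011

April 6, 1840 → April 6, 1841: 365 days.
April 6, 1841 → April 6, 1842: 365 days.
April 1842: 30 − 6 = 24 days remain.
Then May (31), June (30), July (31), August (31), September (30), October (31), November (30), December (31): 31 + 30 + 31 + 31 + 30 + 31 + 30 + 31 = 245 days.
January 1–12, 1843: 12 days.
Residual: 281 days.
Total: 1011 days.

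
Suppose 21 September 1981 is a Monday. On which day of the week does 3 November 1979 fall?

Saturday

Count forward from the earlier date (November 3, 1979) to the later (September 21, 1981):
Day-of-year of November 3, 1979: 307.
Day-of-year of September 21, 1981: 264.
1979 has 365 days, so 365 − 307 = 58 days remain in 1979.
Full years: 1980: 366. Sum = 366.
Total: 58 + 366 + 264 = 688 days.
688 mod 7 = 2, so 2 days before Monday is Saturday.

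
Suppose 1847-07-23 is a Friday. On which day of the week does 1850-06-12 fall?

Wednesday

Day-of-year of July 23, 1847: 204.
Day-of-year of June 12, 1850: 163.
1847 has 365 days, so 365 − 204 = 161 days remain in 1847.
Full years: 1848: 366; 1849: 365. Sum = 731.
Total: 161 + 731 + 163 = 1055 days.
1055 mod 7 = 5, so 5 days after Friday is Wednesday.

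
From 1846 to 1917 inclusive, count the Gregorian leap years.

Years divisible by 4: 1848, 1852, …, 1916 — 18 in all.
Of these, 1900 is divisible by 100 but not 400, so not leap.
Leap years: 18 − 1 = 17.

17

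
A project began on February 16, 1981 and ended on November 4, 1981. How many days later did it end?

261

February 1981: 28 − 16 = 12 days remain (1981 is not a leap year, so February has 28 days).
Then March (31), April (30), May (31), June (30), July (31), August (31), September (30), October (31): 31 + 30 + 31 + 30 + 31 + 31 + 30 + 31 = 245 days.
November 1–4, 1981: 4 days.
Total: 12 + 245 + 4 = 261 days.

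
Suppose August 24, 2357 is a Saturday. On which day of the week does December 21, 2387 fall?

Monday

Day-of-year of August 24, 2357: 236.
Day-of-year of December 21, 2387: 355.
2357 has 365 days, so 365 − 236 = 129 days remain in 2357.
Full years 2358–2386: 22 common + 7 leap = 22×365 + 7×366 = 10592 days.
Total: 129 + 10592 + 355 = 11076 days.
11076 mod 7 = 2, so 2 days after Saturday is Monday.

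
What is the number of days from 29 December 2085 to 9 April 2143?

20919

Day-of-year of December 29, 2085: 363.
Day-of-year of April 9, 2143: 99.
2085 has 365 days, so 365 − 363 = 2 days remain in 2085.
Full years 2086–2142: 44 common + 13 leap = 44×365 + 13×366 = 20818 days.
Total: 2 + 20818 + 99 = 20919 days.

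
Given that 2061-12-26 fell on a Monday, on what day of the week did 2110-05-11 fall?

From December 26, 2061 to December 26, 2109: 48 years, of which 11 contain a Feb 29 — 37×365 + 11×366 = 17531 days.
(2100 is not a leap year (divisible by 100 but not 400).)
December 2109: 31 − 26 = 5 days remain.
Then January (31), February 2110 (28), March (31), April (30): 31 + 28 + 31 + 30 = 120 days.
May 1–11, 2110: 11 days.
Residual: 136 days.
Total: 17667 days.
17667 mod 7 = 6, so 6 days after Monday is Sunday.

Sunday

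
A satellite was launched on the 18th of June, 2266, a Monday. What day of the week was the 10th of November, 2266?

June 2266: 30 − 18 = 12 days remain.
Then July (31), August (31), September (30), October (31): 31 + 31 + 30 + 31 = 123 days.
November 1–10, 2266: 10 days.
Total: 12 + 123 + 10 = 145 days.
145 mod 7 = 5, so 5 days after Monday is Saturday.

Saturday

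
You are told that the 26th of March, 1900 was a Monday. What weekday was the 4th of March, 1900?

Count forward from the earlier date (March 4, 1900) to the later (March 26, 1900):
Within March 1900: 26 − 4 = 22 days.
22 mod 7 = 1, so 1 day before Monday is Sunday.

Sunday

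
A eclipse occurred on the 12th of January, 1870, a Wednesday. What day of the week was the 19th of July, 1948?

From January 12, 1870 to January 12, 1948: 78 years, of which 18 contain a Feb 29 — 60×365 + 18×366 = 28488 days.
(1900 is not a leap year (divisible by 100 but not 400).)
January 1948: 31 − 12 = 19 days remain.
Then February 1948 (29), March (31), April (30), May (31), June (30): 29 + 31 + 30 + 31 + 30 = 151 days.
July 1–19, 1948: 19 days.
Residual: 189 days.
Total: 28677 days.
28677 mod 7 = 5, so 5 days after Wednesday is Monday.

Monday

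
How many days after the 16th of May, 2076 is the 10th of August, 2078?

816

May 16, 2076 → May 16, 2077: 365 days.
May 16, 2077 → May 16, 2078: 365 days.
May 2078: 31 − 16 = 15 days remain.
Then June (30), July (31): 30 + 31 = 61 days.
August 1–10, 2078: 10 days.
Residual: 86 days.
Total: 816 days.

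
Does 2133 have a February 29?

No

2133 is not a leap year.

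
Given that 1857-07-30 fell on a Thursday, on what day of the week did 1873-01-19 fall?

Day-of-year of July 30, 1857: 211.
Day-of-year of January 19, 1873: 19.
1857 has 365 days, so 365 − 211 = 154 days remain in 1857.
Full years 1858–1872: 11 common + 4 leap = 11×365 + 4×366 = 5479 days.
Total: 154 + 5479 + 19 = 5652 days.
5652 mod 7 = 3, so 3 days after Thursday is Sunday.

Sunday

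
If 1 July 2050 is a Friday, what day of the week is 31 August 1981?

Monday

Count forward from the earlier date (August 31, 1981) to the later (July 1, 2050):
Day-of-year of August 31, 1981: 243.
Day-of-year of July 1, 2050: 182.
1981 has 365 days, so 365 − 243 = 122 days remain in 1981.
Full years 1982–2049: 51 common + 17 leap = 51×365 + 17×366 = 24837 days.
Total: 122 + 24837 + 182 = 25141 days.
25141 mod 7 = 4, so 4 days before Friday is Monday.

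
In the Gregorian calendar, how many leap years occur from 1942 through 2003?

15

Years divisible by 4: 1944, 1948, …, 2000 — 15 in all.
2000 is divisible by 400, so still leap.
No century exceptions apply. Count: 15.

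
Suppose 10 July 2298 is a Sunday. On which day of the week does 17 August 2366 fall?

Wednesday

From July 10, 2298 to July 10, 2366: 68 years, of which 16 contain a Feb 29 — 52×365 + 16×366 = 24836 days.
(2300 is not a leap year (divisible by 100 but not 400).)
July 2366: 31 − 10 = 21 days remain.
August 1–17, 2366: 17 days.
Residual: 38 days.
Total: 24874 days.
24874 mod 7 = 3, so 3 days after Sunday is Wednesday.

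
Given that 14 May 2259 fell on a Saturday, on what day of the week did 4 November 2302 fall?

From May 14, 2259 to May 14, 2302: 43 years, of which 10 contain a Feb 29 — 33×365 + 10×366 = 15705 days.
(2300 is not a leap year (divisible by 100 but not 400).)
May 2302: 31 − 14 = 17 days remain.
Then June (30), July (31), August (31), September (30), October (31): 30 + 31 + 31 + 30 + 31 = 153 days.
November 1–4, 2302: 4 days.
Residual: 174 days.
Total: 15879 days.
15879 mod 7 = 3, so 3 days after Saturday is Tuesday.

Tuesday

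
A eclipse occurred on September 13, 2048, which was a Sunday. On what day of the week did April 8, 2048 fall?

Count forward from the earlier date (April 8, 2048) to the later (September 13, 2048):
April 2048: 30 − 8 = 22 days remain.
Then May (31), June (30), July (31), August (31): 31 + 30 + 31 + 31 = 123 days.
September 1–13, 2048: 13 days.
Total: 22 + 123 + 13 = 158 days.
158 mod 7 = 4, so 4 days before Sunday is Wednesday.

Wednesday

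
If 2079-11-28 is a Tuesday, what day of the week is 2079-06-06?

Count forward from the earlier date (June 6, 2079) to the later (November 28, 2079):
June 2079: 30 − 6 = 24 days remain.
Then July (31), August (31), September (30), October (31): 31 + 31 + 30 + 31 = 123 days.
November 1–28, 2079: 28 days.
Total: 24 + 123 + 28 = 175 days.
175 is a multiple of 7, so 2079-06-06 falls on the same weekday: Tuesday.

Tuesday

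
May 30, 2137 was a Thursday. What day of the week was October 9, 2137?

Wednesday

May 2137: 31 − 30 = 1 day remains.
Then June (30), July (31), August (31), September (30): 30 + 31 + 31 + 30 = 122 days.
October 1–9, 2137: 9 days.
Total: 1 + 122 + 9 = 132 days.
132 mod 7 = 6, so 6 days after Thursday is Wednesday.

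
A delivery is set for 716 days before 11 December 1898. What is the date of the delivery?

25 December 1896

Count 716 days before December 11, 1898:
Day-of-year of December 25, 1896: 360.
Day-of-year of December 11, 1898: 345.
1896 has 366 days, so 366 − 360 = 6 days remain in 1896.
Full years: 1897: 365. Sum = 365.
Total: 6 + 365 + 345 = 716 days.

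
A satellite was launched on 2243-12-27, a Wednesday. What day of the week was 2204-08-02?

Count forward from the earlier date (August 2, 2204) to the later (December 27, 2243):
From August 2, 2204 to August 2, 2243: 39 years, of which 9 contain a Feb 29 — 30×365 + 9×366 = 14244 days.
August 2243: 31 − 2 = 29 days remain.
Then September (30), October (31), November (30): 30 + 31 + 30 = 91 days.
December 1–27, 2243: 27 days.
Residual: 147 days.
Total: 14391 days.
14391 mod 7 = 6, so 6 days before Wednesday is Thursday.

Thursday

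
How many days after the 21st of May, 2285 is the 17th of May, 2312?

9857

Day-of-year of May 21, 2285: 141.
Day-of-year of May 17, 2312: 138.
2285 has 365 days, so 365 − 141 = 224 days remain in 2285.
Full years 2286–2311: 21 common + 5 leap = 21×365 + 5×366 = 9495 days.
Total: 224 + 9495 + 138 = 9857 days.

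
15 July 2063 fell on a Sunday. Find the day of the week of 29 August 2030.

Count forward from the earlier date (August 29, 2030) to the later (July 15, 2063):
From August 29, 2030 to August 29, 2062: 32 years, of which 8 contain a Feb 29 — 24×365 + 8×366 = 11688 days.
August 2062: 31 − 29 = 2 days remain.
Then 10 full months totalling 303 days.
July 1–15, 2063: 15 days.
Residual: 320 days.
Total: 12008 days.
12008 mod 7 = 3, so 3 days before Sunday is Thursday.

Thursday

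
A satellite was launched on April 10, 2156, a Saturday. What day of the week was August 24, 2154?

Saturday

Count forward from the earlier date (August 24, 2154) to the later (April 10, 2156):
Day-of-year of August 24, 2154: 236.
Day-of-year of April 10, 2156: 101.
2154 has 365 days, so 365 − 236 = 129 days remain in 2154.
Full years: 2155: 365. Sum = 365.
Total: 129 + 365 + 101 = 595 days.
595 is a multiple of 7, so August 24, 2154 falls on the same weekday: Saturday.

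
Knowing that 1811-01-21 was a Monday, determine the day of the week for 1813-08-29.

Day-of-year of January 21, 1811: 21.
Day-of-year of August 29, 1813: 241.
1811 has 365 days, so 365 − 21 = 344 days remain in 1811.
Full years: 1812: 366. Sum = 366.
Total: 344 + 366 + 241 = 951 days.
951 mod 7 = 6, so 6 days after Monday is Sunday.

Sunday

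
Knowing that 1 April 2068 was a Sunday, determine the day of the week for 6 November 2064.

Count forward from the earlier date (November 6, 2064) to the later (April 1, 2068):
Day-of-year of November 6, 2064: 311.
Day-of-year of April 1, 2068: 92.
2064 has 366 days, so 366 − 311 = 55 days remain in 2064.
Full years: 2065: 365; 2066: 365; 2067: 365. Sum = 1095.
Total: 55 + 1095 + 92 = 1242 days.
1242 mod 7 = 3, so 3 days before Sunday is Thursday.

Thursday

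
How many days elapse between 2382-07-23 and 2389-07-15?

Day-of-year of July 23, 2382: 204.
Day-of-year of July 15, 2389: 196.
2382 has 365 days, so 365 − 204 = 161 days remain in 2382.
Full years: 2383: 365; 2384: 366; 2385: 365; 2386: 365; 2387: 365; 2388: 366. Sum = 2192.
Total: 161 + 2192 + 196 = 2549 days.

2549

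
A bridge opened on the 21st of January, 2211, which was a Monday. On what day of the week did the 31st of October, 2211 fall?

Thursday

January 2211: 31 − 21 = 10 days remain.
Then February 2211 (28), March (31), April (30), May (31), June (30), July (31), August (31), September (30): 28 + 31 + 30 + 31 + 30 + 31 + 31 + 30 = 242 days.
October 1–31, 2211: 31 days.
Total: 10 + 242 + 31 = 283 days.
283 mod 7 = 3, so 3 days after Monday is Thursday.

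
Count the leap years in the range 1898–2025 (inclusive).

31

Years divisible by 4: 1900, 1904, …, 2024 — 32 in all.
Of these, 1900 is divisible by 100 but not 400, so not leap.
2000 is divisible by 400, so still leap.
Leap years: 32 − 1 = 31.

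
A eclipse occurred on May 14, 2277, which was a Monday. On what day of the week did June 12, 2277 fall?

Tuesday

May 2277: 31 − 14 = 17 days remain.
June 1–12, 2277: 12 days.
Total: 17 + 12 = 29 days.
29 mod 7 = 1, so 1 day after Monday is Tuesday.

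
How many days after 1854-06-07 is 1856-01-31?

603

Day-of-year of June 7, 1854: 158.
Day-of-year of January 31, 1856: 31.
1854 has 365 days, so 365 − 158 = 207 days remain in 1854.
Full years: 1855: 365. Sum = 365.
Total: 207 + 365 + 31 = 603 days.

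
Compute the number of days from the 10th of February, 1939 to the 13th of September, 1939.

February 1939: 28 − 10 = 18 days remain (1939 is not a leap year, so February has 28 days).
Then March (31), April (30), May (31), June (30), July (31), August (31): 31 + 30 + 31 + 30 + 31 + 31 = 184 days.
September 1–13, 1939: 13 days.
Total: 18 + 184 + 13 = 215 days.

215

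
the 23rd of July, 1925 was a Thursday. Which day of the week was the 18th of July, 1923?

Wednesday

Count forward from the earlier date (July 18, 1923) to the later (July 23, 1925):
Day-of-year of July 18, 1923: 199.
Day-of-year of July 23, 1925: 204.
1923 has 365 days, so 365 − 199 = 166 days remain in 1923.
Full years: 1924: 366. Sum = 366.
Total: 166 + 366 + 204 = 736 days.
736 mod 7 = 1, so 1 day before Thursday is Wednesday.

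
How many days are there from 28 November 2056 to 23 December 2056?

25

November 2056: 30 − 28 = 2 days remain.
December 1–23, 2056: 23 days.
Total: 2 + 23 = 25 days.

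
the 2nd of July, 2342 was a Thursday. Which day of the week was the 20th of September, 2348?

Monday

Day-of-year of July 2, 2342: 183.
Day-of-year of September 20, 2348: 264.
2342 has 365 days, so 365 − 183 = 182 days remain in 2342.
Full years: 2343: 365; 2344: 366; 2345: 365; 2346: 365; 2347: 365. Sum = 1826.
Total: 182 + 1826 + 264 = 2272 days.
2272 mod 7 = 4, so 4 days after Thursday is Monday.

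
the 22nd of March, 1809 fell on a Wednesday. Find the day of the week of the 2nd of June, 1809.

March 1809: 31 − 22 = 9 days remain.
Then April (30), May (31): 30 + 31 = 61 days.
June 1–2, 1809: 2 days.
Total: 9 + 61 + 2 = 72 days.
72 mod 7 = 2, so 2 days after Wednesday is Friday.

Friday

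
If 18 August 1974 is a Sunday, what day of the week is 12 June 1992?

Friday

Day-of-year of August 18, 1974: 230.
Day-of-year of June 12, 1992: 164.
1974 has 365 days, so 365 − 230 = 135 days remain in 1974.
Full years 1975–1991: 13 common + 4 leap = 13×365 + 4×366 = 6209 days.
Total: 135 + 6209 + 164 = 6508 days.
6508 mod 7 = 5, so 5 days after Sunday is Friday.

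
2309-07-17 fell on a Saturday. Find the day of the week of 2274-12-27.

Sunday

Count forward from the earlier date (December 27, 2274) to the later (July 17, 2309):
From December 27, 2274 to December 27, 2308: 34 years, of which 8 contain a Feb 29 — 26×365 + 8×366 = 12418 days.
(2300 is not a leap year (divisible by 100 but not 400).)
December 2308: 31 − 27 = 4 days remain.
Then January (31), February 2309 (28), March (31), April (30), May (31), June (30): 31 + 28 + 31 + 30 + 31 + 30 = 181 days.
July 1–17, 2309: 17 days.
Residual: 202 days.
Total: 12620 days.
12620 mod 7 = 6, so 6 days before Saturday is Sunday.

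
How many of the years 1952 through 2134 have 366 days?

Years divisible by 4: 1952, 1956, …, 2132 — 46 in all.
Of these, 2100 is divisible by 100 but not 400, so not leap.
2000 is divisible by 400, so still leap.
Leap years: 46 − 1 = 45.

45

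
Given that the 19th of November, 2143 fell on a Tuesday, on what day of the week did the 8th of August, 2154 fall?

Thursday

From November 19, 2143 to November 19, 2153: 10 years, of which 3 contain a Feb 29 — 7×365 + 3×366 = 3653 days.
November 2153: 30 − 19 = 11 days remain.
Then December (31), January (31), February 2154 (28), March (31), April (30), May (31), June (30), July (31): 31 + 31 + 28 + 31 + 30 + 31 + 30 + 31 = 243 days.
August 1–8, 2154: 8 days.
Residual: 262 days.
Total: 3915 days.
3915 mod 7 = 2, so 2 days after Tuesday is Thursday.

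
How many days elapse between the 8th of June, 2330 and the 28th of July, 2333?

1146

Day-of-year of June 8, 2330: 159.
Day-of-year of July 28, 2333: 209.
2330 has 365 days, so 365 − 159 = 206 days remain in 2330.
Full years: 2331: 365; 2332: 366. Sum = 731.
Total: 206 + 731 + 209 = 1146 days.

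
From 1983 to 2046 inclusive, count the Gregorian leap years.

Years divisible by 4: 1984, 1988, …, 2044 — 16 in all.
2000 is divisible by 400, so still leap.
No century exceptions apply. Count: 16.

16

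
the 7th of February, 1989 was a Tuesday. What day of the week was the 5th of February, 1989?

Sunday

Count forward from the earlier date (February 5, 1989) to the later (February 7, 1989):
Within February 1989: 7 − 5 = 2 days.
2 mod 7 = 2, so 2 days before Tuesday is Sunday.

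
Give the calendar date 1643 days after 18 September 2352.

19 March 2357

Count 1643 days after September 18, 2352:
September 18, 2352 → September 18, 2353: 365 days.
September 18, 2353 → September 18, 2354: 365 days.
September 18, 2354 → September 18, 2355: 365 days.
September 18, 2355 → September 18, 2356: 366 days (2356 is a leap year).
September 2356: 30 − 18 = 12 days remain.
Then October (31), November (30), December (31), January (31), February 2357 (28): 31 + 30 + 31 + 31 + 28 = 151 days.
March 1–19, 2357: 19 days.
Residual: 182 days.
Total: 1643 days.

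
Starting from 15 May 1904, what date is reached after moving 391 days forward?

10 June 1905

Count 391 days after May 15, 1904:
Day-of-year of May 15, 1904: 136.
Day-of-year of June 10, 1905: 161.
1904 has 366 days, so 366 − 136 = 230 days remain in 1904.
Total: 230 + 161 = 391 days.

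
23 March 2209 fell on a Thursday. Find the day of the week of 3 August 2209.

Thursday

March 2209: 31 − 23 = 8 days remain.
Then April (30), May (31), June (30), July (31): 30 + 31 + 30 + 31 = 122 days.
August 1–3, 2209: 3 days.
Total: 8 + 122 + 3 = 133 days.
133 is a multiple of 7, so 3 August 2209 falls on the same weekday: Thursday.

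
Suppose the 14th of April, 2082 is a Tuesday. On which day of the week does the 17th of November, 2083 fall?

Wednesday

April 14, 2082 → April 14, 2083: 365 days.
April 2083: 30 − 14 = 16 days remain.
Then May (31), June (30), July (31), August (31), September (30), October (31): 31 + 30 + 31 + 31 + 30 + 31 = 184 days.
November 1–17, 2083: 17 days.
Residual: 217 days.
Total: 582 days.
582 mod 7 = 1, so 1 day after Tuesday is Wednesday.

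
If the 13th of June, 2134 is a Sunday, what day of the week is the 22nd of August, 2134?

Sunday

June 2134: 30 − 13 = 17 days remain.
Then July (31): 31 days.
August 1–22, 2134: 22 days.
Total: 17 + 31 + 22 = 70 days.
70 is a multiple of 7, so the 22nd of August, 2134 falls on the same weekday: Sunday.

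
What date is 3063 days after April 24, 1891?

September 12, 1899

Count 3063 days after April 24, 1891:
Day-of-year of April 24, 1891: 114.
Day-of-year of September 12, 1899: 255.
1891 has 365 days, so 365 − 114 = 251 days remain in 1891.
Full years 1892–1898: 5 common + 2 leap = 5×365 + 2×366 = 2557 days.
Total: 251 + 2557 + 255 = 3063 days.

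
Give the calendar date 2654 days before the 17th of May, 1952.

the 9th of February, 1945

Count 2654 days before May 17, 1952:
Day-of-year of February 9, 1945: 40.
Day-of-year of May 17, 1952: 138.
1945 has 365 days, so 365 − 40 = 325 days remain in 1945.
Full years: 1946: 365; 1947: 365; 1948: 366; 1949: 365; 1950: 365; 1951: 365. Sum = 2191.
Total: 325 + 2191 + 138 = 2654 days.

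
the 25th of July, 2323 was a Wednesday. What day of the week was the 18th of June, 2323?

Monday

Count forward from the earlier date (June 18, 2323) to the later (July 25, 2323):
June 2323: 30 − 18 = 12 days remain.
July 1–25, 2323: 25 days.
Total: 12 + 25 = 37 days.
37 mod 7 = 2, so 2 days before Wednesday is Monday.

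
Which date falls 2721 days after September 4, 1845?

February 15, 1853

Count 2721 days after September 4, 1845:
Day-of-year of September 4, 1845: 247.
Day-of-year of February 15, 1853: 46.
1845 has 365 days, so 365 − 247 = 118 days remain in 1845.
Full years 1846–1852: 5 common + 2 leap = 5×365 + 2×366 = 2557 days.
Total: 118 + 2557 + 46 = 2721 days.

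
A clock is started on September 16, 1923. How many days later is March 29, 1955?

Day-of-year of September 16, 1923: 259.
Day-of-year of March 29, 1955: 88.
1923 has 365 days, so 365 − 259 = 106 days remain in 1923.
Full years 1924–1954: 23 common + 8 leap = 23×365 + 8×366 = 11323 days.
Total: 106 + 11323 + 88 = 11517 days.

11517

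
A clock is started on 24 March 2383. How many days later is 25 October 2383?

215

March 2383: 31 − 24 = 7 days remain.
Then April (30), May (31), June (30), July (31), August (31), September (30): 30 + 31 + 30 + 31 + 31 + 30 = 183 days.
October 1–25, 2383: 25 days.
Total: 7 + 183 + 25 = 215 days.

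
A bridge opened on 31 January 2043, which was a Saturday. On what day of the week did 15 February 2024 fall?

Count forward from the earlier date (February 15, 2024) to the later (January 31, 2043):
From February 15, 2024 to February 15, 2042: 18 years, of which 5 contain a Feb 29 — 13×365 + 5×366 = 6575 days.
February 2042: 28 − 15 = 13 days remain (2042 is not a leap year, so February has 28 days).
Then 10 full months totalling 306 days.
January 1–31, 2043: 31 days.
Residual: 350 days.
Total: 6925 days.
6925 mod 7 = 2, so 2 days before Saturday is Thursday.

Thursday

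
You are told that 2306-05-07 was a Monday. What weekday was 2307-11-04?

Day-of-year of May 7, 2306: 127.
Day-of-year of November 4, 2307: 308.
2306 has 365 days, so 365 − 127 = 238 days remain in 2306.
Total: 238 + 308 = 546 days.
546 is a multiple of 7, so 2307-11-04 falls on the same weekday: Monday.

Monday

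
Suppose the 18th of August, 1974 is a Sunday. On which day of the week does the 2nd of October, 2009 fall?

From August 18, 1974 to August 18, 2009: 35 years, of which 9 contain a Feb 29 — 26×365 + 9×366 = 12784 days.
(2000 is a leap year (divisible by 400).)
August 2009: 31 − 18 = 13 days remain.
Then September (30): 30 days.
October 1–2, 2009: 2 days.
Residual: 45 days.
Total: 12829 days.
12829 mod 7 = 5, so 5 days after Sunday is Friday.

Friday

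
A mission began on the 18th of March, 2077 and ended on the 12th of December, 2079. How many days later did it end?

999

Day-of-year of March 18, 2077: 77.
Day-of-year of December 12, 2079: 346.
2077 has 365 days, so 365 − 77 = 288 days remain in 2077.
Full years: 2078: 365. Sum = 365.
Total: 288 + 365 + 346 = 999 days.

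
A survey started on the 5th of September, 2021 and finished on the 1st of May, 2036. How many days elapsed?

From September 5, 2021 to September 5, 2035: 14 years, of which 3 contain a Feb 29 — 11×365 + 3×366 = 5113 days.
September 2035: 30 − 5 = 25 days remain.
Then October (31), November (30), December (31), January (31), February 2036 (29), March (31), April (30): 31 + 30 + 31 + 31 + 29 + 31 + 30 = 213 days.
May 1, 2036: 1 day.
Residual: 239 days.
Total: 5352 days.

5352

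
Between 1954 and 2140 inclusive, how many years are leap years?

Years divisible by 4: 1956, 1960, …, 2140 — 47 in all.
Of these, 2100 is divisible by 100 but not 400, so not leap.
2000 is divisible by 400, so still leap.
Leap years: 47 − 1 = 46.

46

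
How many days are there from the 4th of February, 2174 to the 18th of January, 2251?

From February 4, 2174 to February 4, 2250: 76 years, of which 18 contain a Feb 29 — 58×365 + 18×366 = 27758 days.
(2200 is not a leap year (divisible by 100 but not 400).)
February 2250: 28 − 4 = 24 days remain (2250 is not a leap year, so February has 28 days).
Then 10 full months totalling 306 days.
January 1–18, 2251: 18 days.
Residual: 348 days.
Total: 28106 days.

28106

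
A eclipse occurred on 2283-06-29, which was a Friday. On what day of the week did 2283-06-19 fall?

Count forward from the earlier date (June 19, 2283) to the later (June 29, 2283):
Within June 2283: 29 − 19 = 10 days.
10 mod 7 = 3, so 3 days before Friday is Tuesday.

Tuesday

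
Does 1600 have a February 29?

Yes

1600 is a leap year (divisible by 400).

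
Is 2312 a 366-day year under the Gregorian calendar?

Yes

2312 is a leap year.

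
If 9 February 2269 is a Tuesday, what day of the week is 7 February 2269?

Count forward from the earlier date (February 7, 2269) to the later (February 9, 2269):
Within February 2269: 9 − 7 = 2 days.
2 mod 7 = 2, so 2 days before Tuesday is Sunday.

Sunday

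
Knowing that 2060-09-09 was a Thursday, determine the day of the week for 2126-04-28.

Day-of-year of September 9, 2060: 253.
Day-of-year of April 28, 2126: 118.
2060 has 366 days, so 366 − 253 = 113 days remain in 2060.
Full years 2061–2125: 50 common + 15 leap = 50×365 + 15×366 = 23740 days.
Total: 113 + 23740 + 118 = 23971 days.
23971 mod 7 = 3, so 3 days after Thursday is Sunday.

Sunday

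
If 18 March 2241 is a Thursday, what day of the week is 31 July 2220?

Count forward from the earlier date (July 31, 2220) to the later (March 18, 2241):
From July 31, 2220 to July 31, 2240: 20 years, of which 5 contain a Feb 29 — 15×365 + 5×366 = 7305 days.
July 2240: 31 − 31 = 0 days remain.
Then August (31), September (30), October (31), November (30), December (31), January (31), February 2241 (28): 31 + 30 + 31 + 30 + 31 + 31 + 28 = 212 days.
March 1–18, 2241: 18 days.
Residual: 230 days.
Total: 7535 days.
7535 mod 7 = 3, so 3 days before Thursday is Monday.

Monday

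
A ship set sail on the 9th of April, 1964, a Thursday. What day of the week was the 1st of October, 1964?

Thursday

April 1964: 30 − 9 = 21 days remain.
Then May (31), June (30), July (31), August (31), September (30): 31 + 30 + 31 + 31 + 30 = 153 days.
October 1, 1964: 1 day.
Total: 21 + 153 + 1 = 175 days.
175 is a multiple of 7, so the 1st of October, 1964 falls on the same weekday: Thursday.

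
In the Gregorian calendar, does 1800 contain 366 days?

1800 is not a leap year (divisible by 100 but not 400).

No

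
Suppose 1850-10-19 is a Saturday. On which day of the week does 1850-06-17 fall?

Count forward from the earlier date (June 17, 1850) to the later (October 19, 1850):
June 1850: 30 − 17 = 13 days remain.
Then July (31), August (31), September (30): 31 + 31 + 30 = 92 days.
October 1–19, 1850: 19 days.
Total: 13 + 92 + 19 = 124 days.
124 mod 7 = 5, so 5 days before Saturday is Monday.

Monday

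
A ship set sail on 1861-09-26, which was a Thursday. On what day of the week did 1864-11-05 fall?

September 26, 1861 → September 26, 1862: 365 days.
September 26, 1862 → September 26, 1863: 365 days.
September 26, 1863 → September 26, 1864: 366 days (1864 is a leap year).
September 1864: 30 − 26 = 4 days remain.
Then October (31): 31 days.
November 1–5, 1864: 5 days.
Residual: 40 days.
Total: 1136 days.
1136 mod 7 = 2, so 2 days after Thursday is Saturday.

Saturday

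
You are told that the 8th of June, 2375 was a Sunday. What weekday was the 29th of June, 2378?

Thursday

June 8, 2375 → June 8, 2376: 366 days (2376 is a leap year).
June 8, 2376 → June 8, 2377: 365 days.
June 8, 2377 → June 8, 2378: 365 days.
Within June 2378: 29 − 8 = 21 days.
Total: 1117 days.
1117 mod 7 = 4, so 4 days after Sunday is Thursday.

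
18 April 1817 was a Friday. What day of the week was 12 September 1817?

Friday

April 1817: 30 − 18 = 12 days remain.
Then May (31), June (30), July (31), August (31): 31 + 30 + 31 + 31 = 123 days.
September 1–12, 1817: 12 days.
Total: 12 + 123 + 12 = 147 days.
147 is a multiple of 7, so 12 September 1817 falls on the same weekday: Friday.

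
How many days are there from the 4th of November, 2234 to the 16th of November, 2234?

Within November 2234: 16 − 4 = 12 days.

12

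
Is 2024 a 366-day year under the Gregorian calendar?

Yes

2024 is a leap year.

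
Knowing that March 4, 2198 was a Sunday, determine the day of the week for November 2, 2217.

Sunday

From March 4, 2198 to March 4, 2217: 19 years, of which 4 contain a Feb 29 — 15×365 + 4×366 = 6939 days.
(2200 is not a leap year (divisible by 100 but not 400).)
March 2217: 31 − 4 = 27 days remain.
Then April (30), May (31), June (30), July (31), August (31), September (30), October (31): 30 + 31 + 30 + 31 + 31 + 30 + 31 = 214 days.
November 1–2, 2217: 2 days.
Residual: 243 days.
Total: 7182 days.
7182 is a multiple of 7, so November 2, 2217 falls on the same weekday: Sunday.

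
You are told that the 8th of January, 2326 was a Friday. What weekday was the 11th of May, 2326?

Tuesday

January 2326: 31 − 8 = 23 days remain.
Then February 2326 (28), March (31), April (30): 28 + 31 + 30 = 89 days.
May 1–11, 2326: 11 days.
Total: 23 + 89 + 11 = 123 days.
123 mod 7 = 4, so 4 days after Friday is Tuesday.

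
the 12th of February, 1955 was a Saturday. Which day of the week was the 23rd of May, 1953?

Saturday

Count forward from the earlier date (May 23, 1953) to the later (February 12, 1955):
May 1953: 31 − 23 = 8 days remain.
Then 20 full months totalling 610 days.
February 1–12, 1955: 12 days (1955 is not a leap year).
Total: 8 + 610 + 12 = 630 days.
630 is a multiple of 7, so the 23rd of May, 1953 falls on the same weekday: Saturday.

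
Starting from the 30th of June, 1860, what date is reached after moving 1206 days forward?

the 19th of October, 1863

Count 1206 days after June 30, 1860:
June 30, 1860 → June 30, 1861: 365 days.
June 30, 1861 → June 30, 1862: 365 days.
June 30, 1862 → June 30, 1863: 365 days.
June 1863: 30 − 30 = 0 days remain.
Then July (31), August (31), September (30): 31 + 31 + 30 = 92 days.
October 1–19, 1863: 19 days.
Residual: 111 days.
Total: 1206 days.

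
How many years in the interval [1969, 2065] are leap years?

Years divisible by 4: 1972, 1976, …, 2064 — 24 in all.
2000 is divisible by 400, so still leap.
No century exceptions apply. Count: 24.

24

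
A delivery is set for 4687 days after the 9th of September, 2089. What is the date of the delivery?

the 11th of July, 2102

Count 4687 days after September 9, 2089:
From September 9, 2089 to September 9, 2101: 12 years, of which 2 contain a Feb 29 — 10×365 + 2×366 = 4382 days.
(2100 is not a leap year (divisible by 100 but not 400).)
September 2101: 30 − 9 = 21 days remain.
Then 9 full months totalling 273 days.
July 1–11, 2102: 11 days.
Residual: 305 days.
Total: 4687 days.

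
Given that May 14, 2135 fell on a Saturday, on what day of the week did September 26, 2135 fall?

May 2135: 31 − 14 = 17 days remain.
Then June (30), July (31), August (31): 30 + 31 + 31 = 92 days.
September 1–26, 2135: 26 days.
Total: 17 + 92 + 26 = 135 days.
135 mod 7 = 2, so 2 days after Saturday is Monday.

Monday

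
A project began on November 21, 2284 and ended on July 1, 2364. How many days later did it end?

Day-of-year of November 21, 2284: 326.
Day-of-year of July 1, 2364: 183.
2284 has 366 days, so 366 − 326 = 40 days remain in 2284.
Full years 2285–2363: 61 common + 18 leap = 61×365 + 18×366 = 28853 days.
Total: 40 + 28853 + 183 = 29076 days.

29076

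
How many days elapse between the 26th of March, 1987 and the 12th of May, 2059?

26345

Day-of-year of March 26, 1987: 85.
Day-of-year of May 12, 2059: 132.
1987 has 365 days, so 365 − 85 = 280 days remain in 1987.
Full years 1988–2058: 53 common + 18 leap = 53×365 + 18×366 = 25933 days.
Total: 280 + 25933 + 132 = 26345 days.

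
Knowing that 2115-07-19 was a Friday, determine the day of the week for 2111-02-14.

Saturday

Count forward from the earlier date (February 14, 2111) to the later (July 19, 2115):
February 14, 2111 → February 14, 2112: 365 days.
February 14, 2112 → February 14, 2113: 366 days (2112 is a leap year).
February 14, 2113 → February 14, 2114: 365 days.
February 14, 2114 → February 14, 2115: 365 days.
February 2115: 28 − 14 = 14 days remain (2115 is not a leap year, so February has 28 days).
Then March (31), April (30), May (31), June (30): 31 + 30 + 31 + 30 = 122 days.
July 1–19, 2115: 19 days.
Residual: 155 days.
Total: 1616 days.
1616 mod 7 = 6, so 6 days before Friday is Saturday.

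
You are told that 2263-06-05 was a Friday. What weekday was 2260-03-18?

Sunday

Count forward from the earlier date (March 18, 2260) to the later (June 5, 2263):
March 18, 2260 → March 18, 2261: 365 days.
March 18, 2261 → March 18, 2262: 365 days.
March 18, 2262 → March 18, 2263: 365 days.
March 2263: 31 − 18 = 13 days remain.
Then April (30), May (31): 30 + 31 = 61 days.
June 1–5, 2263: 5 days.
Residual: 79 days.
Total: 1174 days.
1174 mod 7 = 5, so 5 days before Friday is Sunday.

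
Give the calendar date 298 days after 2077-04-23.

2078-02-15

Count 298 days after April 23, 2077:
Day-of-year of April 23, 2077: 113.
Day-of-year of February 15, 2078: 46.
2077 has 365 days, so 365 − 113 = 252 days remain in 2077.
Total: 252 + 46 = 298 days.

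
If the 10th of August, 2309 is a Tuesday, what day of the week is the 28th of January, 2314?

Wednesday

August 10, 2309 → August 10, 2310: 365 days.
August 10, 2310 → August 10, 2311: 365 days.
August 10, 2311 → August 10, 2312: 366 days (2312 is a leap year).
August 10, 2312 → August 10, 2313: 365 days.
August 2313: 31 − 10 = 21 days remain.
Then September (30), October (31), November (30), December (31): 30 + 31 + 30 + 31 = 122 days.
January 1–28, 2314: 28 days.
Residual: 171 days.
Total: 1632 days.
1632 mod 7 = 1, so 1 day after Tuesday is Wednesday.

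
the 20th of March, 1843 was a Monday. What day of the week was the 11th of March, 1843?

Count forward from the earlier date (March 11, 1843) to the later (March 20, 1843):
Within March 1843: 20 − 11 = 9 days.
9 mod 7 = 2, so 2 days before Monday is Saturday.

Saturday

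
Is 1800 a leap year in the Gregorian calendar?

No

1800 is not a leap year (divisible by 100 but not 400).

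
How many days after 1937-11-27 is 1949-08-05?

4269

From November 27, 1937 to November 27, 1948: 11 years, of which 3 contain a Feb 29 — 8×365 + 3×366 = 4018 days.
November 1948: 30 − 27 = 3 days remain.
Then December (31), January (31), February 1949 (28), March (31), April (30), May (31), June (30), July (31): 31 + 31 + 28 + 31 + 30 + 31 + 30 + 31 = 243 days.
August 1–5, 1949: 5 days.
Residual: 251 days.
Total: 4269 days.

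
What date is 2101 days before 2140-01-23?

2134-04-23

Count 2101 days before January 23, 2140:
April 23, 2134 → April 23, 2135: 365 days.
April 23, 2135 → April 23, 2136: 366 days (2136 is a leap year).
April 23, 2136 → April 23, 2137: 365 days.
April 23, 2137 → April 23, 2138: 365 days.
April 23, 2138 → April 23, 2139: 365 days.
April 2139: 30 − 23 = 7 days remain.
Then May (31), June (30), July (31), August (31), September (30), October (31), November (30), December (31): 31 + 30 + 31 + 31 + 30 + 31 + 30 + 31 = 245 days.
January 1–23, 2140: 23 days.
Residual: 275 days.
Total: 2101 days.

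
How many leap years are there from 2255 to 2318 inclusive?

Years divisible by 4: 2256, 2260, …, 2316 — 16 in all.
Of these, 2300 is divisible by 100 but not 400, so not leap.
Leap years: 16 − 1 = 15.

15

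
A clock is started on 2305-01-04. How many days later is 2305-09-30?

269

January 2305: 31 − 4 = 27 days remain.
Then February 2305 (28), March (31), April (30), May (31), June (30), July (31), August (31): 28 + 31 + 30 + 31 + 30 + 31 + 31 = 212 days.
September 1–30, 2305: 30 days.
Total: 27 + 212 + 30 = 269 days.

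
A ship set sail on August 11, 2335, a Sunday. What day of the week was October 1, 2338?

Day-of-year of August 11, 2335: 223.
Day-of-year of October 1, 2338: 274.
2335 has 365 days, so 365 − 223 = 142 days remain in 2335.
Full years: 2336: 366; 2337: 365. Sum = 731.
Total: 142 + 731 + 274 = 1147 days.
1147 mod 7 = 6, so 6 days after Sunday is Saturday.

Saturday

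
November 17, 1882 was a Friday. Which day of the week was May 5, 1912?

From November 17, 1882 to November 17, 1911: 29 years, of which 6 contain a Feb 29 — 23×365 + 6×366 = 10591 days.
(1900 is not a leap year (divisible by 100 but not 400).)
November 1911: 30 − 17 = 13 days remain.
Then December (31), January (31), February 1912 (29), March (31), April (30): 31 + 31 + 29 + 31 + 30 = 152 days.
May 1–5, 1912: 5 days.
Residual: 170 days.
Total: 10761 days.
10761 mod 7 = 2, so 2 days after Friday is Sunday.

Sunday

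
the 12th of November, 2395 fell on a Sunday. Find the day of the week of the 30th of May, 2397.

Day-of-year of November 12, 2395: 316.
Day-of-year of May 30, 2397: 150.
2395 has 365 days, so 365 − 316 = 49 days remain in 2395.
Full years: 2396: 366. Sum = 366.
Total: 49 + 366 + 150 = 565 days.
565 mod 7 = 5, so 5 days after Sunday is Friday.

Friday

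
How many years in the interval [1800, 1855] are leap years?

Years divisible by 4: 1800, 1804, …, 1852 — 14 in all.
Of these, 1800 is divisible by 100 but not 400, so not leap.
Leap years: 14 − 1 = 13.

13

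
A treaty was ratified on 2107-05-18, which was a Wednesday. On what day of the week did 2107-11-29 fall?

May 2107: 31 − 18 = 13 days remain.
Then June (30), July (31), August (31), September (30), October (31): 30 + 31 + 31 + 30 + 31 = 153 days.
November 1–29, 2107: 29 days.
Total: 13 + 153 + 29 = 195 days.
195 mod 7 = 6, so 6 days after Wednesday is Tuesday.

Tuesday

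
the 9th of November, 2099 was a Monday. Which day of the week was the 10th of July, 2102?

Day-of-year of November 9, 2099: 313.
Day-of-year of July 10, 2102: 191.
2099 has 365 days, so 365 − 313 = 52 days remain in 2099.
Full years: 2100: 365; 2101: 365. Sum = 730.
Total: 52 + 730 + 191 = 973 days.
973 is a multiple of 7, so the 10th of July, 2102 falls on the same weekday: Monday.

Monday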